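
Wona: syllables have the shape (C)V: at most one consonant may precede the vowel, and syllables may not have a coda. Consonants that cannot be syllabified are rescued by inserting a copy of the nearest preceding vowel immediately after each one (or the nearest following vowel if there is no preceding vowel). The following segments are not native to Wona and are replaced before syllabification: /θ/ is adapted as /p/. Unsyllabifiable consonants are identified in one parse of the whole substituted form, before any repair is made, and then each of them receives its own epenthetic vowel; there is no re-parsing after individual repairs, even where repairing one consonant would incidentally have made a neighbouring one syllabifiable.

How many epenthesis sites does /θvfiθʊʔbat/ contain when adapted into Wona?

4

After substitution the input is /pvfipʊʔbat/.
The unsyllabifiable consonants are /p/, /v/, /ʔ/, /t/; each receives one epenthetic vowel.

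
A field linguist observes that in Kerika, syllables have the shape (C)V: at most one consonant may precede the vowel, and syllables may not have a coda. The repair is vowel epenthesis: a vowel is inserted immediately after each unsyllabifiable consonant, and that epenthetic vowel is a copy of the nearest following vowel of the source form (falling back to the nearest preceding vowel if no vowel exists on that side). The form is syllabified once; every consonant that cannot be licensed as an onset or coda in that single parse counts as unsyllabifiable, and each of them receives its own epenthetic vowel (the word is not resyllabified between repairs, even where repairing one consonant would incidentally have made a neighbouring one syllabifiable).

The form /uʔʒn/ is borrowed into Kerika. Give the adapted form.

Syllabifying with onset maximization leaves /ʔ/, /ʒ/, /n/ stranded (no codas are permitted; onsets are limited to one consonant).
Inserting the epenthetic vowel yields /ʔ/ → /ʔu/, /ʒ/ → /ʒu/, /n/ → /nu/.

uʔuʒunu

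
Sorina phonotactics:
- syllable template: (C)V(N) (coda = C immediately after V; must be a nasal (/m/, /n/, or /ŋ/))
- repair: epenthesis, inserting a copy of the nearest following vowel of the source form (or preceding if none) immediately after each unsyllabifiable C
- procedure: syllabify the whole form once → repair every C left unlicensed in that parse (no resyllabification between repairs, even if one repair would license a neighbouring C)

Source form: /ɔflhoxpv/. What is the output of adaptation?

ɔfolohoxopovo

Syllabifying with onset maximization leaves /f/, /l/, /x/, /p/, /v/ stranded (only a nasal (/m/, /n/, or /ŋ/) is licensed in coda position; onsets are limited to one consonant).
Epenthesis after each stranded consonant: /f/ → /fo/, /l/ → /lo/, /x/ → /xo/, /p/ → /po/, /v/ → /vo/.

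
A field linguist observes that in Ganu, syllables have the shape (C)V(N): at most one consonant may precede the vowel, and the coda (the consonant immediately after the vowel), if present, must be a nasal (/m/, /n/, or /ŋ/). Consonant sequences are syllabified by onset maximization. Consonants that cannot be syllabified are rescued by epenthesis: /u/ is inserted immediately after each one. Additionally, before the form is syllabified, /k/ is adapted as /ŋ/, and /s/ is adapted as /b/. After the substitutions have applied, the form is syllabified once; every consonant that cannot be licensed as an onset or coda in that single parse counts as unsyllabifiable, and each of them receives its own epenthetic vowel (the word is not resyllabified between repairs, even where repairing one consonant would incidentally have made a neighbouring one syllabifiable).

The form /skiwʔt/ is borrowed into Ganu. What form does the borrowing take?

buŋiwuʔutu

Substitution: /s/ → /b/, /k/ → /ŋ/, giving /bŋiwʔt/.
Syllabifying with onset maximization leaves /b/, /w/, /ʔ/, /t/ stranded (only a nasal (/m/, /n/, or /ŋ/) is licensed in coda position; onsets are limited to one consonant).
Inserting the epenthetic vowel yields /b/ → /bu/, /w/ → /wu/, /ʔ/ → /ʔu/, /t/ → /tu/.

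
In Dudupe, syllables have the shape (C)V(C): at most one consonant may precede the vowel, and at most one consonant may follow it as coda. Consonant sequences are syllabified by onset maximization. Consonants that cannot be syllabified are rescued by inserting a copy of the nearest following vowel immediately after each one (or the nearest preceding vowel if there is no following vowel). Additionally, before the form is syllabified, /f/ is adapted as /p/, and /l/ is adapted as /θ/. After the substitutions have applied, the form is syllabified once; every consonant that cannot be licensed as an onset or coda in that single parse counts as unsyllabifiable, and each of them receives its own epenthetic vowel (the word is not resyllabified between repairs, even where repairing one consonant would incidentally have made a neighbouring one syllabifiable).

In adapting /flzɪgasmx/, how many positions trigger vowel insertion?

After substitution the input is /pθzɪgasmx/.
The unsyllabifiable consonants are /p/, /θ/, /m/, /x/; each receives one epenthetic vowel.

4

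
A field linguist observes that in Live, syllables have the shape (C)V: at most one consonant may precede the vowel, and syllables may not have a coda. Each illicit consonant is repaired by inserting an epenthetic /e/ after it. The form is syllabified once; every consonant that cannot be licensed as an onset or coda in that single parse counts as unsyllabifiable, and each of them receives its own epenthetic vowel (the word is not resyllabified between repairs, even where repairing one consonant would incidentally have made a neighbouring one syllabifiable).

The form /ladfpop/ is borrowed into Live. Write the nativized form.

Syllabifying with onset maximization leaves /d/, /f/, /p/ stranded (no codas are permitted; onsets are limited to one consonant).
Epenthesis after each stranded consonant: /d/ → /de/, /f/ → /fe/, /p/ → /pe/.

ladefepope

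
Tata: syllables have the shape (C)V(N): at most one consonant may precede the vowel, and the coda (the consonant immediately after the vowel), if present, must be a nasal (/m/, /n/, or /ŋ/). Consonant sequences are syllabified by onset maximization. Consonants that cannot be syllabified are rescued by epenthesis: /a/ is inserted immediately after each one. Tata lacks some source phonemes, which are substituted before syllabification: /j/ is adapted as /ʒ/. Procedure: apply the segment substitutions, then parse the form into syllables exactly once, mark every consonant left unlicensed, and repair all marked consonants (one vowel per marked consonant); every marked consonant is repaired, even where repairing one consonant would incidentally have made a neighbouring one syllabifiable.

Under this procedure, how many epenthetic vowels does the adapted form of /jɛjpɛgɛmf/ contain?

After substitution the input is /ʒɛʒpɛgɛmf/.
The unsyllabifiable consonants are /ʒ/, /f/; each receives one epenthetic vowel.

2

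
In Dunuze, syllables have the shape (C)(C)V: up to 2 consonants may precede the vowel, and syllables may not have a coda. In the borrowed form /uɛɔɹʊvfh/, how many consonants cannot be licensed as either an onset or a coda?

3

The consonants /v/, /f/, /h/ cannot be parsed into a legal (C)(C)V syllable (no codas are permitted; onsets may contain at most 2 consonants).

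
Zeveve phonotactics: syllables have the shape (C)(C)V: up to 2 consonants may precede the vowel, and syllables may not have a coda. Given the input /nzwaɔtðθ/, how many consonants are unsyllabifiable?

4

Under (C)(C)V, the unsyllabifiable consonants are /n/, /t/, /ð/, /θ/ (no codas are permitted; onsets may contain at most 2 consonants).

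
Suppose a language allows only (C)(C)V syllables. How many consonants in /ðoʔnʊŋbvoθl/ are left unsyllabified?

The consonants /ŋ/, /θ/, /l/ cannot be parsed into a legal (C)(C)V syllable (no codas are permitted; onsets may contain at most 2 consonants).

3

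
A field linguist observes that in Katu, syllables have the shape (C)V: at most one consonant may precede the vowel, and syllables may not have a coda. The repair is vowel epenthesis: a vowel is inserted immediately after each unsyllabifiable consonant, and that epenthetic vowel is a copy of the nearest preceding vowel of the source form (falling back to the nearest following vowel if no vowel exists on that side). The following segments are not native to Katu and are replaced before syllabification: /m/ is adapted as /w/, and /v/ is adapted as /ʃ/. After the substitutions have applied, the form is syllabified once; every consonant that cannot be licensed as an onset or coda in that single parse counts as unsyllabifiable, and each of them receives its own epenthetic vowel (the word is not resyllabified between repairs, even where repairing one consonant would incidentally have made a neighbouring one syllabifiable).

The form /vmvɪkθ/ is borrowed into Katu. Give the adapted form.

ʃɪwɪʃɪkɪθɪ

Substitution: /v/ → /ʃ/, /m/ → /w/, giving /ʃwʃɪkθ/.
The consonants /ʃ/, /w/, /k/, /θ/ cannot be parsed into a legal (C)V syllable (no codas are permitted; onsets are limited to one consonant).
Epenthesis after each stranded consonant: /ʃ/ → /ʃɪ/, /w/ → /wɪ/, /k/ → /kɪ/, /θ/ → /θɪ/.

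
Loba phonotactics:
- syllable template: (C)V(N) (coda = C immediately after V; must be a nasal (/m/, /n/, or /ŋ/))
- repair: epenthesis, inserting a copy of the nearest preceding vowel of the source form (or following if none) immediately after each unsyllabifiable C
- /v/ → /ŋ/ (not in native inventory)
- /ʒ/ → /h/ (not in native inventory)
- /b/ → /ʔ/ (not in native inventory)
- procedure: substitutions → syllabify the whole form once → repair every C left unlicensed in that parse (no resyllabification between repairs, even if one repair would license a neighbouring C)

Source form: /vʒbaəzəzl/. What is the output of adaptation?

Substitution: /v/ → /ŋ/, /ʒ/ → /h/, /b/ → /ʔ/, giving /ŋhʔaəzəzl/.
Syllabifying with onset maximization leaves /ŋ/, /h/, /z/, /l/ stranded (only a nasal (/m/, /n/, or /ŋ/) is licensed in coda position; onsets are limited to one consonant).
Each unlicensed consonant becomes the onset of a new syllable: /ŋ/ → /ŋa/, /h/ → /ha/, /z/ → /zə/, /l/ → /lə/.

ŋahaʔaəzəzələ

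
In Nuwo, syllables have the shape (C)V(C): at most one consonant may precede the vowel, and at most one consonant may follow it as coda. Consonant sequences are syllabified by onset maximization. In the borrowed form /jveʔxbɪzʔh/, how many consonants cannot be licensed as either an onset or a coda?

Syllabifying with onset maximization leaves /j/, /x/, /ʔ/, /h/ stranded (at most one coda consonant is licensed; onsets are limited to one consonant).

4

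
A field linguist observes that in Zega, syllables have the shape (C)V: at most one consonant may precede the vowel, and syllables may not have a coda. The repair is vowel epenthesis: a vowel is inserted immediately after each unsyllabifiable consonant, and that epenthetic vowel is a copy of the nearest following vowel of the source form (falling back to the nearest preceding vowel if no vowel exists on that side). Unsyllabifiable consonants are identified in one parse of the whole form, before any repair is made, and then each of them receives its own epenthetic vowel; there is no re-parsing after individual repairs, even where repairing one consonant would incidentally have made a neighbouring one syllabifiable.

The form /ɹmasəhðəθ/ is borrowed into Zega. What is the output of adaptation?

ɹamasəhəðəθə

Syllabifying with onset maximization leaves /ɹ/, /h/, /θ/ stranded (no codas are permitted; onsets are limited to one consonant).
Each unlicensed consonant becomes the onset of a new syllable: /ɹ/ → /ɹa/, /h/ → /hə/, /θ/ → /θə/.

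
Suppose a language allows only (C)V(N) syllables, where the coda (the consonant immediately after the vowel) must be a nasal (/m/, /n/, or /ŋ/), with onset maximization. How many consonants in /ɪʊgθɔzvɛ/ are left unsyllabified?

Syllabifying with onset maximization leaves /g/, /z/ stranded (only a nasal (/m/, /n/, or /ŋ/) is licensed in coda position; onsets are limited to one consonant).

2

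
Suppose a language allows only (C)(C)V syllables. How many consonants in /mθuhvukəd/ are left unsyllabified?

1

Syllabifying with onset maximization leaves /d/ stranded (no codas are permitted; onsets may contain at most 2 consonants).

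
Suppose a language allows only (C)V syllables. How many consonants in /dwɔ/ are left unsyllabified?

1

Under (C)V, the unsyllabifiable consonants are /d/ (no codas are permitted; onsets are limited to one consonant).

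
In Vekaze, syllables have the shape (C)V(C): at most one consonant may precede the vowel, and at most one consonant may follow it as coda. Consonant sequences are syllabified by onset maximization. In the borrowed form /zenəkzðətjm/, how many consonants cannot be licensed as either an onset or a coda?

3

The consonants /z/, /j/, /m/ cannot be parsed into a legal (C)V(C) syllable (at most one coda consonant is licensed; onsets are limited to one consonant).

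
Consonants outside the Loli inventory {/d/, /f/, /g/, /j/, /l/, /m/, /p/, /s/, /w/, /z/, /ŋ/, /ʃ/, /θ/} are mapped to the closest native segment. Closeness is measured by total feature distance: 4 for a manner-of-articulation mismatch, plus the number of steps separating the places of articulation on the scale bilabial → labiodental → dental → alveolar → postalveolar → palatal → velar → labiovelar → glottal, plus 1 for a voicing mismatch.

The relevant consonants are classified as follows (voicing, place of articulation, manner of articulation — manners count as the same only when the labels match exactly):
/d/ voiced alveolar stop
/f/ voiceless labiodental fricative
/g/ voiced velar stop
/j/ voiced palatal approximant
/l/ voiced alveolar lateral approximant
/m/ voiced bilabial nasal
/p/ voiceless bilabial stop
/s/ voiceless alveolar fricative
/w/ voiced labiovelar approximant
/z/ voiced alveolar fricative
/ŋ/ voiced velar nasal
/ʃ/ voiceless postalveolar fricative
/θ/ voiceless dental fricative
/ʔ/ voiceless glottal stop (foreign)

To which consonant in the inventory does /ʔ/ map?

g

/g/ is closest: same manner (stop), place distance 2 (glottal→velar), voicing differs (+1); total 3. Next closest is /d/ at distance 6.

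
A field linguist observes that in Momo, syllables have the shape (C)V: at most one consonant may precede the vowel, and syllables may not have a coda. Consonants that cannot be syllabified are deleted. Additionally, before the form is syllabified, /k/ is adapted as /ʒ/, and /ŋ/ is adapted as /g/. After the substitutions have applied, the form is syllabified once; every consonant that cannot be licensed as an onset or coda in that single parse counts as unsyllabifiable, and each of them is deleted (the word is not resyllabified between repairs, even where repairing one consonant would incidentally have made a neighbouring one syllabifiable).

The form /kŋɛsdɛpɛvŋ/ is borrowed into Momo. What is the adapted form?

gɛdɛpɛ

Substitution: /k/ → /ʒ/, /ŋ/ → /g/, giving /ʒgɛsdɛpɛvg/.
The consonants /ʒ/, /s/, /v/, /g/ cannot be parsed into a legal (C)V syllable (no codas are permitted; onsets are limited to one consonant).
Deletion applies to /ʒ/, /s/, /v/, /g/.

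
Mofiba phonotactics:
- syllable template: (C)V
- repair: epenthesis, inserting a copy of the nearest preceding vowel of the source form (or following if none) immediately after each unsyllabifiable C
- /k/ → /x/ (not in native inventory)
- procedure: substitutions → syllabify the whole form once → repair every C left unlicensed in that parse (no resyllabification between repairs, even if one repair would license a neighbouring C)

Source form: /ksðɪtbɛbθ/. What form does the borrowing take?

xɪsɪðɪtɪbɛbɛθɛ

Substitution: /k/ → /x/, giving /xsðɪtbɛbθ/.
Under (C)V, the unsyllabifiable consonants are /x/, /s/, /t/, /b/, /θ/ (no codas are permitted; onsets are limited to one consonant).
Inserting the epenthetic vowel yields /x/ → /xɪ/, /s/ → /sɪ/, /t/ → /tɪ/, /b/ → /bɛ/, /θ/ → /θɛ/.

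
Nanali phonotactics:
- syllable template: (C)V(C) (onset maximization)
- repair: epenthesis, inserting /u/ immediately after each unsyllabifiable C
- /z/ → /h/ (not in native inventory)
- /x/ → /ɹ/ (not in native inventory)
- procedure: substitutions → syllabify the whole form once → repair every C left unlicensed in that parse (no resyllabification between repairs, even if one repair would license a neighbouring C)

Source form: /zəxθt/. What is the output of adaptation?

həɹθutu

Substitution: /z/ → /h/, /x/ → /ɹ/, giving /həɹθt/.
The consonants /θ/, /t/ cannot be parsed into a legal (C)V(C) syllable (at most one coda consonant is licensed; onsets are limited to one consonant).
Each unlicensed consonant becomes the onset of a new syllable: /θ/ → /θu/, /t/ → /tu/.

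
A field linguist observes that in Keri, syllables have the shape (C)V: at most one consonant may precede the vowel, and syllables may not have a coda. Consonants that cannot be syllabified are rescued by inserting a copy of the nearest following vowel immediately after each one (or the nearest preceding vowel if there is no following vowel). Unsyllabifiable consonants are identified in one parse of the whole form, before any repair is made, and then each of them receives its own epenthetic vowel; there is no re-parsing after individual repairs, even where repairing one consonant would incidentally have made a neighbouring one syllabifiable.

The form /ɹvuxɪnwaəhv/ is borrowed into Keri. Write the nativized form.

Under (C)V, the unsyllabifiable consonants are /ɹ/, /n/, /h/, /v/ (no codas are permitted; onsets are limited to one consonant).
Each unlicensed consonant becomes the onset of a new syllable: /ɹ/ → /ɹu/, /n/ → /na/, /h/ → /hə/, /v/ → /və/.

ɹuvuxɪnawaəhəvə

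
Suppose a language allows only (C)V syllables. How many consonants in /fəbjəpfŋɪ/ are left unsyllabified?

3

Syllabifying with onset maximization leaves /b/, /p/, /f/ stranded (no codas are permitted; onsets are limited to one consonant).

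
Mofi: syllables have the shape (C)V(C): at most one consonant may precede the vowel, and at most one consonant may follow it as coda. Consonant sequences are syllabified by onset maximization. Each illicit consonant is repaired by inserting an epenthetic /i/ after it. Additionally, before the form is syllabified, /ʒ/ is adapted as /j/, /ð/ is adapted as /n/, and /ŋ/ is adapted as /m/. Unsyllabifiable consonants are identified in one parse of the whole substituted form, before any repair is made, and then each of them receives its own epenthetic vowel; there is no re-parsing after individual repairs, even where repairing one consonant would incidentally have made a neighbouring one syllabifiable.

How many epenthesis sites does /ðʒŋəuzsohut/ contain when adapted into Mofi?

After substitution the input is /njməuzsohut/.
The unsyllabifiable consonants are /n/, /j/; each receives one epenthetic vowel.

2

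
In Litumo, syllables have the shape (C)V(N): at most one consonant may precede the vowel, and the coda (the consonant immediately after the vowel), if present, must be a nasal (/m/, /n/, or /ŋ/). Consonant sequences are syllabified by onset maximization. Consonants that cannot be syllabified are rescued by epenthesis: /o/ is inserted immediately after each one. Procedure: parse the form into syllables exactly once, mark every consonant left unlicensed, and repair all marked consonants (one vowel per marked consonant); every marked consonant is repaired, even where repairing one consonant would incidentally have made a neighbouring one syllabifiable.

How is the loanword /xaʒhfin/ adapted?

xaʒohofin

Syllabifying with onset maximization leaves /ʒ/, /h/ stranded (only a nasal (/m/, /n/, or /ŋ/) is licensed in coda position; onsets are limited to one consonant).
Each unlicensed consonant becomes the onset of a new syllable: /ʒ/ → /ʒo/, /h/ → /ho/.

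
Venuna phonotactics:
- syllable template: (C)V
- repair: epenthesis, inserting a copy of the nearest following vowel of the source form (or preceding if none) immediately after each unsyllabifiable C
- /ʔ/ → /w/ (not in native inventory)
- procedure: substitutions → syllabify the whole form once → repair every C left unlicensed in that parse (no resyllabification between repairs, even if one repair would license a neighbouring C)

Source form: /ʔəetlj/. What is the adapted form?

Substitution: /ʔ/ → /w/, giving /wəetlj/.
Under (C)V, the unsyllabifiable consonants are /t/, /l/, /j/ (no codas are permitted; onsets are limited to one consonant).
Each unlicensed consonant becomes the onset of a new syllable: /t/ → /te/, /l/ → /le/, /j/ → /je/.

wəeteleje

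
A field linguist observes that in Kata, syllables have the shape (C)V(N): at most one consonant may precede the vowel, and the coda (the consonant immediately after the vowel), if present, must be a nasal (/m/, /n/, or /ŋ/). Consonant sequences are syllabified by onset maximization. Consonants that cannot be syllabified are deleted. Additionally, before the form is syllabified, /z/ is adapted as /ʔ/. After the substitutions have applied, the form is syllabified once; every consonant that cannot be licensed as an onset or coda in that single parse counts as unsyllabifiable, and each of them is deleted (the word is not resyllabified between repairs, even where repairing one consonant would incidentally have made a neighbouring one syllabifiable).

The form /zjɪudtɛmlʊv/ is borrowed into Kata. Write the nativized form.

jɪutɛmlʊ

Substitution: /z/ → /ʔ/, giving /ʔjɪudtɛmlʊv/.
Syllabifying with onset maximization leaves /ʔ/, /d/, /v/ stranded (only a nasal (/m/, /n/, or /ŋ/) is licensed in coda position; onsets are limited to one consonant).
Deleting the stranded consonants removes /ʔ/, /d/, /v/.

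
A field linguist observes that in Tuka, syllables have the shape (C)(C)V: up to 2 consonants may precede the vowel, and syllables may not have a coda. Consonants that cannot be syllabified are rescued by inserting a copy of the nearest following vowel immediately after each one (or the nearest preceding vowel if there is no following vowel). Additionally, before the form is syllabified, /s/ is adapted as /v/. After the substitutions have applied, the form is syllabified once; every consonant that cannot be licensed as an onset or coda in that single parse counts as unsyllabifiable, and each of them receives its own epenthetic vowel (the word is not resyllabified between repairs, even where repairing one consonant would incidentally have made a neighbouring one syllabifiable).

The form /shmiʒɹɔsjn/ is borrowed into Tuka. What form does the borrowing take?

Substitution: /s/ → /v/, giving /vhmiʒɹɔvjn/.
The consonants /v/, /v/, /j/, /n/ cannot be parsed into a legal (C)(C)V syllable (no codas are permitted; onsets may contain at most 2 consonants).
Each unlicensed consonant becomes the onset of a new syllable: /v/ → /vi/, /v/ → /vɔ/, /j/ → /jɔ/, /n/ → /nɔ/.

vihmiʒɹɔvɔjɔnɔ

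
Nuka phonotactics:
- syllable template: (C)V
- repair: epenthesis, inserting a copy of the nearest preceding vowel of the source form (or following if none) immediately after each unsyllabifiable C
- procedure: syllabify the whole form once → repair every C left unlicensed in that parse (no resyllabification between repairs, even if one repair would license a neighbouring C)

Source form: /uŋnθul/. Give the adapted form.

The consonants /ŋ/, /n/, /l/ cannot be parsed into a legal (C)V syllable (no codas are permitted; onsets are limited to one consonant).
Epenthesis after each stranded consonant: /ŋ/ → /ŋu/, /n/ → /nu/, /l/ → /lu/.

uŋunuθulu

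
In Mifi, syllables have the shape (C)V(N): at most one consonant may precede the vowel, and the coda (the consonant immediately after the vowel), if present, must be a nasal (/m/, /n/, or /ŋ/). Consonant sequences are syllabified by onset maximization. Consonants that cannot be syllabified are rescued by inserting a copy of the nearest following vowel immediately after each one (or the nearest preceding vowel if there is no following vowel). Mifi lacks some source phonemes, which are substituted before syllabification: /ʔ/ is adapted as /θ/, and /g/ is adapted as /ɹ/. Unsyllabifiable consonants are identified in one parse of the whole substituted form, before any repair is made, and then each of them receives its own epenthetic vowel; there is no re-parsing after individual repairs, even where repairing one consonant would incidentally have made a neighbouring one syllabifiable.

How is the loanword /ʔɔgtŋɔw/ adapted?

θɔɹɔtɔŋɔwɔ

Substitution: /ʔ/ → /θ/, /g/ → /ɹ/, giving /θɔɹtŋɔw/.
Syllabifying with onset maximization leaves /ɹ/, /t/, /w/ stranded (only a nasal (/m/, /n/, or /ŋ/) is licensed in coda position; onsets are limited to one consonant).
Epenthesis after each stranded consonant: /ɹ/ → /ɹɔ/, /t/ → /tɔ/, /w/ → /wɔ/.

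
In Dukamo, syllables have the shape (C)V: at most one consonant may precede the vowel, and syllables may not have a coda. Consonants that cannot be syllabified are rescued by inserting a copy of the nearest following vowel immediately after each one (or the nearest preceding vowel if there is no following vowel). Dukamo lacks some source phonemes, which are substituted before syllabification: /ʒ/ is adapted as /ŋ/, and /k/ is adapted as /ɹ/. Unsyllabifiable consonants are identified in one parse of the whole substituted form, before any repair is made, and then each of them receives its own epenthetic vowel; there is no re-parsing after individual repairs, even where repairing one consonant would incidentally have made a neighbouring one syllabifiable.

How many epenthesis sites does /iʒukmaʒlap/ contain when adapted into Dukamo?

3

After substitution the input is /iŋuɹmaŋlap/.
The unsyllabifiable consonants are /ɹ/, /ŋ/, /p/; each receives one epenthetic vowel.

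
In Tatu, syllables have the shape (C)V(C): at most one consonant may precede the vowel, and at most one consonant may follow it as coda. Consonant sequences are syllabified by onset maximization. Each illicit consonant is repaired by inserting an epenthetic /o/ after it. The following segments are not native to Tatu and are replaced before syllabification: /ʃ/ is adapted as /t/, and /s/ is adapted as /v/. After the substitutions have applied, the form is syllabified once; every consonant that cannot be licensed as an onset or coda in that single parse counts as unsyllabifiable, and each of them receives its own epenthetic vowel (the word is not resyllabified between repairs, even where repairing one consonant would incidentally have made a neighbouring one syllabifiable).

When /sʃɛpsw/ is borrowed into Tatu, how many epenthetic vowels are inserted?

After substitution the input is /vtɛpvw/.
The unsyllabifiable consonants are /v/, /v/, /w/; each receives one epenthetic vowel.

3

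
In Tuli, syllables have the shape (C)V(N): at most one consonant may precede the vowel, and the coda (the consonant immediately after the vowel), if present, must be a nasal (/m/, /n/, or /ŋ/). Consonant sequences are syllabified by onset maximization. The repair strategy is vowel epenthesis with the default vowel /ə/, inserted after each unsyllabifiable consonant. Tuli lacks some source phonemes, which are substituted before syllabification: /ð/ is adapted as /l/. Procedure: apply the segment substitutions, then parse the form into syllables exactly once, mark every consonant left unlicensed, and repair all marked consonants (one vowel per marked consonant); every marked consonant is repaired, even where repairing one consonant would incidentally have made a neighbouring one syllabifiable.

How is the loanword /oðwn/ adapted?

oləwənə

Substitution: /ð/ → /l/, giving /olwn/.
The consonants /l/, /w/, /n/ cannot be parsed into a legal (C)V(N) syllable (only a nasal (/m/, /n/, or /ŋ/) is licensed in coda position; onsets are limited to one consonant).
Epenthesis after each stranded consonant: /l/ → /lə/, /w/ → /wə/, /n/ → /nə/.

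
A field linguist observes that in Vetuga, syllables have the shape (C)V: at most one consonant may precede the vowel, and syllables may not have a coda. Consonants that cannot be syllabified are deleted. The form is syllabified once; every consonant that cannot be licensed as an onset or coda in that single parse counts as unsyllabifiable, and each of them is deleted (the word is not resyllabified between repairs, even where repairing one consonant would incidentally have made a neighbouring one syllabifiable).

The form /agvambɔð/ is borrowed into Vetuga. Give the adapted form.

Syllabifying with onset maximization leaves /g/, /m/, /ð/ stranded (no codas are permitted; onsets are limited to one consonant).
Deleting the stranded consonants removes /g/, /m/, /ð/.

avabɔ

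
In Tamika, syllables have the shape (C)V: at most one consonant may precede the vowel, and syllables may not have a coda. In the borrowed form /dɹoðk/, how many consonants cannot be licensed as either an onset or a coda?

Under (C)V, the unsyllabifiable consonants are /d/, /ð/, /k/ (no codas are permitted; onsets are limited to one consonant).

3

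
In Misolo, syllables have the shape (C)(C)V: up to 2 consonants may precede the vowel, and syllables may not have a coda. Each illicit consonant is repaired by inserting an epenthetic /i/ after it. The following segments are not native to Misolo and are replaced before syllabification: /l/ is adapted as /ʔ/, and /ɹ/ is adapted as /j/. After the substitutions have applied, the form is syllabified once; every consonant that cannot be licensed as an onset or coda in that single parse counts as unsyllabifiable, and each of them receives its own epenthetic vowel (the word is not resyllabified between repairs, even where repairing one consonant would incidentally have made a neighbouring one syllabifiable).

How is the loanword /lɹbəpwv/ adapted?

ʔijbəpiwivi

Substitution: /l/ → /ʔ/, /ɹ/ → /j/, giving /ʔjbəpwv/.
The consonants /ʔ/, /p/, /w/, /v/ cannot be parsed into a legal (C)(C)V syllable (no codas are permitted; onsets may contain at most 2 consonants).
Inserting the epenthetic vowel yields /ʔ/ → /ʔi/, /p/ → /pi/, /w/ → /wi/, /v/ → /vi/.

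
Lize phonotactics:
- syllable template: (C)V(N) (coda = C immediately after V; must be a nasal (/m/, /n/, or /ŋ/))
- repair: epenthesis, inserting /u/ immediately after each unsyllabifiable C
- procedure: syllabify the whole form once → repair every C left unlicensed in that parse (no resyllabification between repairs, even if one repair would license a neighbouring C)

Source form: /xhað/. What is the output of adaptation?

xuhaðu

Syllabifying with onset maximization leaves /x/, /ð/ stranded (only a nasal (/m/, /n/, or /ŋ/) is licensed in coda position; onsets are limited to one consonant).
Inserting the epenthetic vowel yields /x/ → /xu/, /ð/ → /ðu/.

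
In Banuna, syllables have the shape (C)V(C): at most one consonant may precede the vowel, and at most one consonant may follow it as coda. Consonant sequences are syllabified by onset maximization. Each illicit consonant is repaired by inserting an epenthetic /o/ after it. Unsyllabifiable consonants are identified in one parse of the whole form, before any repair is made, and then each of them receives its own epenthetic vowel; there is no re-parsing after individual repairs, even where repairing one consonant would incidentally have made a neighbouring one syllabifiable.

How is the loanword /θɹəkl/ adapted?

Syllabifying with onset maximization leaves /θ/, /l/ stranded (at most one coda consonant is licensed; onsets are limited to one consonant).
Inserting the epenthetic vowel yields /θ/ → /θo/, /l/ → /lo/.

θoɹəklo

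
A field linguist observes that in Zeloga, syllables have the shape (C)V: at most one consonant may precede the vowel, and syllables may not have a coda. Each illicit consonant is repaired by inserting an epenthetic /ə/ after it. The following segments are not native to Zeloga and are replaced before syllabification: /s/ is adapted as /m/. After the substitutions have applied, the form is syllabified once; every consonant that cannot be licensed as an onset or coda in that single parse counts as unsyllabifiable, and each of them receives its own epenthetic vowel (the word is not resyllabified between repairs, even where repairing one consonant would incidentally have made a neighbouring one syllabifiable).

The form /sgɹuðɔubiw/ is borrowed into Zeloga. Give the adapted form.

Substitution: /s/ → /m/, giving /mgɹuðɔubiw/.
Syllabifying with onset maximization leaves /m/, /g/, /w/ stranded (no codas are permitted; onsets are limited to one consonant).
Epenthesis after each stranded consonant: /m/ → /mə/, /g/ → /gə/, /w/ → /wə/.

məgəɹuðɔubiwə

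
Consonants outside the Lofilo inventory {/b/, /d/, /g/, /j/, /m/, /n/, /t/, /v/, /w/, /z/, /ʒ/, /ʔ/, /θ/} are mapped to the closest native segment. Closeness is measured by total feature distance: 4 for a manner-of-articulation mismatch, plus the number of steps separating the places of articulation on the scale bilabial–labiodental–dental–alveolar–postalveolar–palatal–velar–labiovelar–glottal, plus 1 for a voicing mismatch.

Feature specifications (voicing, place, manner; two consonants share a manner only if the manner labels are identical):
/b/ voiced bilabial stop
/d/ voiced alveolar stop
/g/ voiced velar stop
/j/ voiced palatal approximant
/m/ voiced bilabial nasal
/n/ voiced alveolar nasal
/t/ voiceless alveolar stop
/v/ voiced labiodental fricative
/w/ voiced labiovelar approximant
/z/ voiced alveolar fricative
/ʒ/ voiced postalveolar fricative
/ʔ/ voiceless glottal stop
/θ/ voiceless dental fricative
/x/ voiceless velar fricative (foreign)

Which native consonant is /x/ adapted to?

ʒ

/ʒ/ is closest: same manner (fricative), place distance 2 (velar→postalveolar), voicing differs (+1); total 3. Next closest is /z/ at distance 4.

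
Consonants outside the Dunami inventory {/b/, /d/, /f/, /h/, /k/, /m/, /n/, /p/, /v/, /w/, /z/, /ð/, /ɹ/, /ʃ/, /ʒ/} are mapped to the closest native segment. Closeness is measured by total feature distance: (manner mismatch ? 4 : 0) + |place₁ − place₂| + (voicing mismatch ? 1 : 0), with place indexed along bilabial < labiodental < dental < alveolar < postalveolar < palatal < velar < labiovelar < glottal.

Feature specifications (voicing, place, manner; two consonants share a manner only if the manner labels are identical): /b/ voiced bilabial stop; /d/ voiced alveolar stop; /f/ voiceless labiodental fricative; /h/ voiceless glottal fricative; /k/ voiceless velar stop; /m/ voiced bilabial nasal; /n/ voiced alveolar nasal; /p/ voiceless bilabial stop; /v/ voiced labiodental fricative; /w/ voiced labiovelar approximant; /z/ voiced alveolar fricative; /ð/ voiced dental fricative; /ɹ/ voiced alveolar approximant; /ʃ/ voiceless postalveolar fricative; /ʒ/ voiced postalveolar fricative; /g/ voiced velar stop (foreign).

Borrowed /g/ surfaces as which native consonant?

/k/ is closest: same manner (stop), place distance 0 (velar→velar), voicing differs (+1); total 1. Next closest is /d/ at distance 3.

k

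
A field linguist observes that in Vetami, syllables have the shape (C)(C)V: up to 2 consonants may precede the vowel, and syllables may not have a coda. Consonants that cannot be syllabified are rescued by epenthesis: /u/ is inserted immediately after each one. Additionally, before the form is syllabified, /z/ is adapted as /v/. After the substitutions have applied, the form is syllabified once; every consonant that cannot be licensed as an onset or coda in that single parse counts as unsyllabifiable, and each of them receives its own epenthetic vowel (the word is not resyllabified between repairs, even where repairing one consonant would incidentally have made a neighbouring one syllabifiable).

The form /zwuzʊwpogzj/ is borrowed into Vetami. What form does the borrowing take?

vwuvʊwpoguvuju

Substitution: /z/ → /v/, giving /vwuvʊwpogvj/.
The consonants /g/, /v/, /j/ cannot be parsed into a legal (C)(C)V syllable (no codas are permitted; onsets may contain at most 2 consonants).
Inserting the epenthetic vowel yields /g/ → /gu/, /v/ → /vu/, /j/ → /ju/.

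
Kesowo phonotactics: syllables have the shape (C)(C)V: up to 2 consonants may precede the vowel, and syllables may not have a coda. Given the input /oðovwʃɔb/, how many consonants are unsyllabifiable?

Syllabifying with onset maximization leaves /v/, /b/ stranded (no codas are permitted; onsets may contain at most 2 consonants).

2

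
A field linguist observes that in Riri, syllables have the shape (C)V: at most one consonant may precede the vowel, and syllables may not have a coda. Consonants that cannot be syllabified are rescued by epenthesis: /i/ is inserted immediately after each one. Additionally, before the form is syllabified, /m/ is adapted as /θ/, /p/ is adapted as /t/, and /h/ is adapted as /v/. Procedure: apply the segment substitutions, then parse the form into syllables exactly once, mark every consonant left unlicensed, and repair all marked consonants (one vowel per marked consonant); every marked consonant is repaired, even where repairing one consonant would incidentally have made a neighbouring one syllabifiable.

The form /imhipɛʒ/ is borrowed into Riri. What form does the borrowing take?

Substitution: /m/ → /θ/, /h/ → /v/, /p/ → /t/, giving /iθvitɛʒ/.
Under (C)V, the unsyllabifiable consonants are /θ/, /ʒ/ (no codas are permitted; onsets are limited to one consonant).
Each unlicensed consonant becomes the onset of a new syllable: /θ/ → /θi/, /ʒ/ → /ʒi/.

iθivitɛʒi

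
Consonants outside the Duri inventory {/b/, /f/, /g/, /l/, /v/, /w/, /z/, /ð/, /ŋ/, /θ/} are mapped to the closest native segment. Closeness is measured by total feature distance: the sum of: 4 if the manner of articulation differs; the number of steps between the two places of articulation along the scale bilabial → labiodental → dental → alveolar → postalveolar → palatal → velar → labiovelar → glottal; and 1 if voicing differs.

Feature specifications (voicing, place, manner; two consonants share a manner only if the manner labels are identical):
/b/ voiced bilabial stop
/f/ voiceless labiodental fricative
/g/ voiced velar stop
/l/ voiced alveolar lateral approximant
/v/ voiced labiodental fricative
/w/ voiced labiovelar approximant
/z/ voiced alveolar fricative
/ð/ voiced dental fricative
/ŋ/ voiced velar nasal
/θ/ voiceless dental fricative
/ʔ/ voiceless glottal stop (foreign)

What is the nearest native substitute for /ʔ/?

g

/g/ is closest: same manner (stop), place distance 2 (glottal→velar), voicing differs (+1); total 3. Next closest is /w/ at distance 6.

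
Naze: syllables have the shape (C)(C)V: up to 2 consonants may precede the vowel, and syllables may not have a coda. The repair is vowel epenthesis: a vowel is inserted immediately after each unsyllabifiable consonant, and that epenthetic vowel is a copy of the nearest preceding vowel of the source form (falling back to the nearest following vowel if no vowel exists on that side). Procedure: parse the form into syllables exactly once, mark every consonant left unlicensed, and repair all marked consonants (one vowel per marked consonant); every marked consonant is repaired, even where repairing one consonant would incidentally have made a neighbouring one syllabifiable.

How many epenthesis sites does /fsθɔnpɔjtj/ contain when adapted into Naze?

The unsyllabifiable consonants are /f/, /j/, /t/, /j/; each receives one epenthetic vowel.

4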